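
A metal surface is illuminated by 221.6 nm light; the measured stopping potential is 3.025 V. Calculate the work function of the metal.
2.57 eV

The stopping potential gives the maximum kinetic energy: KE_max = eV_s = 3.025 eV

From Einstein's photoelectric equation: KE_max = hc/λ - φ
Rearranging: φ = hc/λ - KE_max

Calculate photon energy:
E_photon = hc/λ = (6.626×10⁻³⁴ J·s)(3×10⁸ m/s) / (221.6×10⁻⁹ m) = 5.5950 eV

Therefore:
φ = 5.5950 - 3.025 = 2.57 eV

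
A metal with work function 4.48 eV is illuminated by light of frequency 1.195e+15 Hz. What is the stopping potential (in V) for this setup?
0.4621 V

The stopping potential V_s satisfies: eV_s = KE_max

First, find KE_max using Einstein's equation:
E_photon = hf = (6.626×10⁻³⁴ J·s)(1.195e+15 Hz) = 4.9421 eV
KE_max = E_photon - φ = 4.9421 - 4.48 = 0.4621 eV

Since eV_s = KE_max:
V_s = KE_max/e = 0.4621 V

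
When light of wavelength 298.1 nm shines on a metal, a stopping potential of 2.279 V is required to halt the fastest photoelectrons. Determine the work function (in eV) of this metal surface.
1.88 eV

The stopping potential gives the maximum kinetic energy: KE_max = eV_s = 2.279 eV

From Einstein's photoelectric equation: KE_max = hc/λ - φ
Rearranging: φ = hc/λ - KE_max

Calculate photon energy:
E_photon = hc/λ = (6.626×10⁻³⁴ J·s)(3×10⁸ m/s) / (298.1×10⁻⁹ m) = 4.1591 eV

Therefore:
φ = 4.1591 - 2.279 = 1.88 eV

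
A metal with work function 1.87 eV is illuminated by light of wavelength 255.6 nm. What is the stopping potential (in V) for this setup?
2.9807 V

The stopping potential V_s satisfies: eV_s = KE_max

First, find KE_max using Einstein's equation:
E_photon = hc/λ = 4.8507 eV
KE_max = E_photon - φ = 4.8507 - 1.87 = 2.9807 eV

Since eV_s = KE_max:
V_s = KE_max/e = 2.9807 V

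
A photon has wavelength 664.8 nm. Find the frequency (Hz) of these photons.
4.5095e+14 Hz

Using the wave equation: c = fλ

Solving for frequency:
f = c/λ = (3×10⁸ m/s) / (664.8×10⁻⁹ m)
f = 4.5095e+14 Hz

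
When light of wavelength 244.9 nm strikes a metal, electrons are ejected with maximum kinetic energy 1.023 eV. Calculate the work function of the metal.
4.04 eV

From Einstein's photoelectric equation: KE_max = hf - φ = hc/λ - φ

Rearranging for φ:
φ = hc/λ - KE_max

Calculate photon energy:
E_photon = hc/λ = 5.0626 eV

Therefore:
φ = 5.0626 - 1.023 = 4.04 eV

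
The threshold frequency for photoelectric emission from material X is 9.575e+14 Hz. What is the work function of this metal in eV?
3.96 eV

At the threshold frequency, photon energy equals work function:
φ = hf₀

Calculating:
φ = (6.626×10⁻³⁴ J·s)(9.575e+14 Hz)
φ = 3.96 eV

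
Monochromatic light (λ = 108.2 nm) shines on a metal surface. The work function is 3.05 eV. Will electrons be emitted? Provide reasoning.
Yes

For photoemission, the photon energy must exceed the work function.

Photon energy: E = hc/λ = 11.4588 eV
Work function: φ = 3.05 eV

Since E_photon (11.4588 eV) > φ (3.05 eV), photoemission WILL occur.
The threshold wavelength is λ₀ = hc/φ = 406.5 nm.
Since 108.2 nm < 406.5 nm, the light has sufficient energy.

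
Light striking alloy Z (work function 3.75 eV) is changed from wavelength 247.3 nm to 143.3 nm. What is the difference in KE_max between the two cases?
3.6386 eV

Using Einstein's equation: KE_max = hc/λ - φ

For λ₁ = 247.3 nm:
KE₁ = hc/λ₁ - φ = 5.0135 - 3.75 = 1.2635 eV

For λ₂ = 143.3 nm:
KE₂ = hc/λ₂ - φ = 8.6521 - 3.75 = 4.9021 eV

Change in KE:
ΔKE = KE₂ - KE₁ = 4.9021 - 1.2635 = 3.6386 eV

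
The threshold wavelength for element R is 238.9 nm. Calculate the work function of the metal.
5.19 eV

At the threshold wavelength, photon energy equals work function:
φ = hc/λ₀

Calculating:
φ = (6.626×10⁻³⁴ J·s)(3×10⁸ m/s) / (238.9×10⁻⁹ m)
φ = 5.19 eV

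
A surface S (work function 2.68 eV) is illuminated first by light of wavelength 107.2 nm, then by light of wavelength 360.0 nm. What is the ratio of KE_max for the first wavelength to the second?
11.6304

Using Einstein's equation: KE_max = hc/λ - φ

For λ₁ = 107.2 nm:
E₁ = hc/λ₁ = 11.5657 eV
KE₁ = E₁ - φ = 11.5657 - 2.68 = 8.8857 eV

For λ₂ = 360.0 nm:
E₂ = hc/λ₂ = 3.4440 eV
KE₂ = E₂ - φ = 3.4440 - 2.68 = 0.7640 eV

Ratio: KE₁/KE₂ = 8.8857/0.7640 = 11.6304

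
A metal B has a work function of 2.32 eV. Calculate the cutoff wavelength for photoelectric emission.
534.41 nm

The threshold wavelength is when the photon energy equals the work function:
hc/λ₀ = φ

Solving for λ₀:
λ₀ = hc/φ = (6.626×10⁻³⁴ J·s)(3×10⁸ m/s) / (2.32 eV × 1.602×10⁻¹⁹ J/eV)
λ₀ = 534.41 nm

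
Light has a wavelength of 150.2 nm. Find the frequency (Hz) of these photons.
1.9960e+15 Hz

Using the wave equation: c = fλ

Solving for frequency:
f = c/λ = (3×10⁸ m/s) / (150.2×10⁻⁹ m)
f = 1.9960e+15 Hz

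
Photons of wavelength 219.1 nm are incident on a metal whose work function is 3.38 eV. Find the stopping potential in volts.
2.2788 V

The stopping potential V_s satisfies: eV_s = KE_max

First, find KE_max using Einstein's equation:
E_photon = hc/λ = 5.6588 eV
KE_max = E_photon - φ = 5.6588 - 3.38 = 2.2788 eV

Since eV_s = KE_max:
V_s = KE_max/e = 2.2788 V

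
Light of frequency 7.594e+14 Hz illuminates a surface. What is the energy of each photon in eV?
3.1406 eV

Using E = hf:

E = hf = (6.626×10⁻³⁴ J·s)(7.594e+14 Hz)
E = 3.1406 eV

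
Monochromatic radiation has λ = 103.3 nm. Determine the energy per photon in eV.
12.0023 eV

Using E = hf = hc/λ:

E = hc/λ = (6.626×10⁻³⁴ J·s)(3×10⁸ m/s) / (103.3×10⁻⁹ m)
E = 12.0023 eV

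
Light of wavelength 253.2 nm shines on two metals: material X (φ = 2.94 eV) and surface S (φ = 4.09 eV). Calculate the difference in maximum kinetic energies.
1.1500 eV

Using KE_max = hc/λ - φ for each metal:

Photon energy: E = hc/λ = 4.8967 eV

For material X (φ₁ = 2.94 eV):
KE₁ = E - φ₁ = 4.8967 - 2.94 = 1.9567 eV

For surface S (φ₂ = 4.09 eV):
KE₂ = E - φ₂ = 4.8967 - 4.09 = 0.8067 eV

Difference:
ΔKE = KE₁ - KE₂ = 1.9567 - 0.8067 = 1.1500 eV

Note: The difference equals the difference in work functions: 4.09 - 2.94 = 1.15 eV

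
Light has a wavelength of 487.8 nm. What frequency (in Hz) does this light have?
6.1458e+14 Hz

Using the wave equation: c = fλ

Solving for frequency:
f = c/λ = (3×10⁸ m/s) / (487.8×10⁻⁹ m)
f = 6.1458e+14 Hz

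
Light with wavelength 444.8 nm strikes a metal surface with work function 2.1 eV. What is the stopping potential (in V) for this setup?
0.6874 V

The stopping potential V_s satisfies: eV_s = KE_max

First, find KE_max using Einstein's equation:
E_photon = hc/λ = 2.7874 eV
KE_max = E_photon - φ = 2.7874 - 2.1 = 0.6874 eV

Since eV_s = KE_max:
V_s = KE_max/e = 0.6874 V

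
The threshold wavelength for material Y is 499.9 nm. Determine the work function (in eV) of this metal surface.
2.48 eV

At the threshold wavelength, photon energy equals work function:
φ = hc/λ₀

Calculating:
φ = (6.626×10⁻³⁴ J·s)(3×10⁸ m/s) / (499.9×10⁻⁹ m)
φ = 2.48 eV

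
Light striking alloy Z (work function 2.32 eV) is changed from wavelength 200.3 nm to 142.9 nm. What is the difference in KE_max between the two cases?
2.4864 eV

Using Einstein's equation: KE_max = hc/λ - φ

For λ₁ = 200.3 nm:
KE₁ = hc/λ₁ - φ = 6.1899 - 2.32 = 3.8699 eV

For λ₂ = 142.9 nm:
KE₂ = hc/λ₂ - φ = 8.6763 - 2.32 = 6.3563 eV

Change in KE:
ΔKE = KE₂ - KE₁ = 6.3563 - 3.8699 = 2.4864 eV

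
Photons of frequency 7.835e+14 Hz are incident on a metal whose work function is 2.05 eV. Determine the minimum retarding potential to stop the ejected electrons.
1.1903 V

The stopping potential V_s satisfies: eV_s = KE_max

First, find KE_max using Einstein's equation:
E_photon = hf = (6.626×10⁻³⁴ J·s)(7.835e+14 Hz) = 3.2403 eV
KE_max = E_photon - φ = 3.2403 - 2.05 = 1.1903 eV

Since eV_s = KE_max:
V_s = KE_max/e = 1.1903 V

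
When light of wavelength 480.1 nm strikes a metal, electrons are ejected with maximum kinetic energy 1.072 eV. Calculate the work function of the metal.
1.51 eV

From Einstein's photoelectric equation: KE_max = hf - φ = hc/λ - φ

Rearranging for φ:
φ = hc/λ - KE_max

Calculate photon energy:
E_photon = hc/λ = 2.5825 eV

Therefore:
φ = 2.5825 - 1.072 = 1.51 eV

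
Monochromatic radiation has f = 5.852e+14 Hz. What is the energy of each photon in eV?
2.4202 eV

Using E = hf:

E = hf = (6.626×10⁻³⁴ J·s)(5.852e+14 Hz)
E = 2.4202 eV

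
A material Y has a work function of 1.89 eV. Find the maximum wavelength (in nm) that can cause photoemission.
656.00 nm

The threshold wavelength is when the photon energy equals the work function:
hc/λ₀ = φ

Solving for λ₀:
λ₀ = hc/φ = (6.626×10⁻³⁴ J·s)(3×10⁸ m/s) / (1.89 eV × 1.602×10⁻¹⁹ J/eV)
λ₀ = 656.00 nm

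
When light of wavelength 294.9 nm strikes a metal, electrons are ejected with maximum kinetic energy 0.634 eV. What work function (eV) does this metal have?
3.57 eV

From Einstein's photoelectric equation: KE_max = hf - φ = hc/λ - φ

Rearranging for φ:
φ = hc/λ - KE_max

Calculate photon energy:
E_photon = hc/λ = 4.2043 eV

Therefore:
φ = 4.2043 - 0.634 = 3.57 eV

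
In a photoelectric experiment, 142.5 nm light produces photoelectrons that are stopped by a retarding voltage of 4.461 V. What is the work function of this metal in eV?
4.24 eV

The stopping potential gives the maximum kinetic energy: KE_max = eV_s = 4.461 eV

From Einstein's photoelectric equation: KE_max = hc/λ - φ
Rearranging: φ = hc/λ - KE_max

Calculate photon energy:
E_photon = hc/λ = (6.626×10⁻³⁴ J·s)(3×10⁸ m/s) / (142.5×10⁻⁹ m) = 8.7006 eV

Therefore:
φ = 8.7006 - 4.461 = 4.24 eV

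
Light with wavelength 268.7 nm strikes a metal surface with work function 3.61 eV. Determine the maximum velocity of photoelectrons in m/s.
5.9435e+05 m/s

First, find the maximum kinetic energy:
E_photon = hc/λ = 4.6142 eV
KE_max = E_photon - φ = 4.6142 - 3.61 = 1.0042 eV

Convert to Joules: KE_max = 1.0042 × 1.602×10⁻¹⁹ J = 1.6089e-19 J

Then use KE = ½mv² to find velocity:
v = √(2·KE/m) = √(2 × 1.6089e-19 J / 9.109e-31 kg)
v = 5.9435e+05 m/s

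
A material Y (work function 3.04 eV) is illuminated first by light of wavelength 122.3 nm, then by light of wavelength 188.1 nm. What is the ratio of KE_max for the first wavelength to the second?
1.9986

Using Einstein's equation: KE_max = hc/λ - φ

For λ₁ = 122.3 nm:
E₁ = hc/λ₁ = 10.1377 eV
KE₁ = E₁ - φ = 10.1377 - 3.04 = 7.0977 eV

For λ₂ = 188.1 nm:
E₂ = hc/λ₂ = 6.5914 eV
KE₂ = E₂ - φ = 6.5914 - 3.04 = 3.5514 eV

Ratio: KE₁/KE₂ = 7.0977/3.5514 = 1.9986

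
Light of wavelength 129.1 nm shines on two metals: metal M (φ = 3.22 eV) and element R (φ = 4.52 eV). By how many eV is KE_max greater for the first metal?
1.3000 eV

Using KE_max = hc/λ - φ for each metal:

Photon energy: E = hc/λ = 9.6037 eV

For metal M (φ₁ = 3.22 eV):
KE₁ = E - φ₁ = 9.6037 - 3.22 = 6.3837 eV

For element R (φ₂ = 4.52 eV):
KE₂ = E - φ₂ = 9.6037 - 4.52 = 5.0837 eV

Difference:
ΔKE = KE₁ - KE₂ = 6.3837 - 5.0837 = 1.3000 eV

Note: The difference equals the difference in work functions: 4.52 - 3.22 = 1.30 eV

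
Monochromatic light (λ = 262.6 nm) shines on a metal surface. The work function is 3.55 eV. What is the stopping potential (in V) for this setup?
1.1714 V

The stopping potential V_s satisfies: eV_s = KE_max

First, find KE_max using Einstein's equation:
E_photon = hc/λ = 4.7214 eV
KE_max = E_photon - φ = 4.7214 - 3.55 = 1.1714 eV

Since eV_s = KE_max:
V_s = KE_max/e = 1.1714 V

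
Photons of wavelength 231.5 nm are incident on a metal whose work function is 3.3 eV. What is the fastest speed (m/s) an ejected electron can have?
8.5036e+05 m/s

First, find the maximum kinetic energy:
E_photon = hc/λ = 5.3557 eV
KE_max = E_photon - φ = 5.3557 - 3.3 = 2.0557 eV

Convert to Joules: KE_max = 2.0557 × 1.602×10⁻¹⁹ J = 3.2936e-19 J

Then use KE = ½mv² to find velocity:
v = √(2·KE/m) = √(2 × 3.2936e-19 J / 9.109e-31 kg)
v = 8.5036e+05 m/s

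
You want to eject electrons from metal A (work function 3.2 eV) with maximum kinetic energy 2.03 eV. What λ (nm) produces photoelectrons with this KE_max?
237.06 nm

From Einstein's equation: KE_max = hc/λ - φ

Rearranging for λ:
hc/λ = KE_max + φ
λ = hc/(KE_max + φ)

Required photon energy:
E_photon = KE_max + φ = 2.03 + 3.2 = 5.23 eV

Required wavelength:
λ = hc/E_photon = (6.626×10⁻³⁴)(3×10⁸) / (5.23 × 1.602×10⁻¹⁹)
λ = 237.06 nm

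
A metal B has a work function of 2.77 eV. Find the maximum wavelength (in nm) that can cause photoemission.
447.60 nm

The threshold wavelength is when the photon energy equals the work function:
hc/λ₀ = φ

Solving for λ₀:
λ₀ = hc/φ = (6.626×10⁻³⁴ J·s)(3×10⁸ m/s) / (2.77 eV × 1.602×10⁻¹⁹ J/eV)
λ₀ = 447.60 nm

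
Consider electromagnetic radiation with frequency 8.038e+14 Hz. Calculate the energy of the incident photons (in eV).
3.3242 eV

Using E = hf:

E = hf = (6.626×10⁻³⁴ J·s)(8.038e+14 Hz)
E = 3.3242 eV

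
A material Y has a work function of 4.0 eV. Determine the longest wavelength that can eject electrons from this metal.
309.96 nm

The threshold wavelength is when the photon energy equals the work function:
hc/λ₀ = φ

Solving for λ₀:
λ₀ = hc/φ = (6.626×10⁻³⁴ J·s)(3×10⁸ m/s) / (4.0 eV × 1.602×10⁻¹⁹ J/eV)
λ₀ = 309.96 nm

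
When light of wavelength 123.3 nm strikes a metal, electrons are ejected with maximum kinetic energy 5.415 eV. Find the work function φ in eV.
4.64 eV

From Einstein's photoelectric equation: KE_max = hf - φ = hc/λ - φ

Rearranging for φ:
φ = hc/λ - KE_max

Calculate photon energy:
E_photon = hc/λ = 10.0555 eV

Therefore:
φ = 10.0555 - 5.415 = 4.64 eV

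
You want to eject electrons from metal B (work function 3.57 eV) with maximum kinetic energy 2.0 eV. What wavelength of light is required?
222.59 nm

From Einstein's equation: KE_max = hc/λ - φ

Rearranging for λ:
hc/λ = KE_max + φ
λ = hc/(KE_max + φ)

Required photon energy:
E_photon = KE_max + φ = 2.0 + 3.57 = 5.57 eV

Required wavelength:
λ = hc/E_photon = (6.626×10⁻³⁴)(3×10⁸) / (5.57 × 1.602×10⁻¹⁹)
λ = 222.59 nm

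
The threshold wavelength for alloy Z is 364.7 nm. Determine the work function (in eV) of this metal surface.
3.40 eV

At the threshold wavelength, photon energy equals work function:
φ = hc/λ₀

Calculating:
φ = (6.626×10⁻³⁴ J·s)(3×10⁸ m/s) / (364.7×10⁻⁹ m)
φ = 3.40 eV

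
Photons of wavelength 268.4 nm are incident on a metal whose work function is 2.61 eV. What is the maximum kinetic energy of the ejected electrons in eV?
2.0094 eV

Using Einstein's photoelectric equation: KE_max = hf - φ = hc/λ - φ

First, calculate the photon energy:
E_photon = hc/λ = (6.626×10⁻³⁴ J·s)(3×10⁸ m/s) / (268.4×10⁻⁹ m)
E_photon = 4.6194 eV

Then, the maximum kinetic energy:
KE_max = E_photon - φ = 4.6194 eV - 2.61 eV = 2.0094 eV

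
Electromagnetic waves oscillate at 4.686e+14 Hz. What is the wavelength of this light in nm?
639.76 nm

Using the wave equation: c = fλ

Solving for wavelength:
λ = c/f = (3×10⁸ m/s) / (4.686e+14 Hz)
λ = 639.76 nm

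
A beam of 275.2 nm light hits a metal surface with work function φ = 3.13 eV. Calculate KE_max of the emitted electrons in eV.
1.3752 eV

Using Einstein's photoelectric equation: KE_max = hf - φ = hc/λ - φ

First, calculate the photon energy:
E_photon = hc/λ = (6.626×10⁻³⁴ J·s)(3×10⁸ m/s) / (275.2×10⁻⁹ m)
E_photon = 4.5052 eV

Then, the maximum kinetic energy:
KE_max = E_photon - φ = 4.5052 eV - 3.13 eV = 1.3752 eV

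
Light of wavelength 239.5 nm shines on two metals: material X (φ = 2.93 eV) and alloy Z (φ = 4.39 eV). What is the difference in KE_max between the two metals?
1.4600 eV

Using KE_max = hc/λ - φ for each metal:

Photon energy: E = hc/λ = 5.1768 eV

For material X (φ₁ = 2.93 eV):
KE₁ = E - φ₁ = 5.1768 - 2.93 = 2.2468 eV

For alloy Z (φ₂ = 4.39 eV):
KE₂ = E - φ₂ = 5.1768 - 4.39 = 0.7868 eV

Difference:
ΔKE = KE₁ - KE₂ = 2.2468 - 0.7868 = 1.4600 eV

Note: The difference equals the difference in work functions: 4.39 - 2.93 = 1.46 eV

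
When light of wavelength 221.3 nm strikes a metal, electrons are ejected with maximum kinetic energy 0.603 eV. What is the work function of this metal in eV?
5.00 eV

From Einstein's photoelectric equation: KE_max = hf - φ = hc/λ - φ

Rearranging for φ:
φ = hc/λ - KE_max

Calculate photon energy:
E_photon = hc/λ = 5.6025 eV

Therefore:
φ = 5.6025 - 0.603 = 5.00 eV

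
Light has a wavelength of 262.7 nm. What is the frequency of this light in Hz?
1.1412e+15 Hz

Using the wave equation: c = fλ

Solving for frequency:
f = c/λ = (3×10⁸ m/s) / (262.7×10⁻⁹ m)
f = 1.1412e+15 Hz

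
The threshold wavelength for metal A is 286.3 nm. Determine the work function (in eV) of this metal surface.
4.33 eV

At the threshold wavelength, photon energy equals work function:
φ = hc/λ₀

Calculating:
φ = (6.626×10⁻³⁴ J·s)(3×10⁸ m/s) / (286.3×10⁻⁹ m)
φ = 4.33 eV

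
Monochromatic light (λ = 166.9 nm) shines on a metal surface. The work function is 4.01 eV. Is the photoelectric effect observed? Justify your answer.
Yes

For photoemission, the photon energy must exceed the work function.

Photon energy: E = hc/λ = 7.4287 eV
Work function: φ = 4.01 eV

Since E_photon (7.4287 eV) > φ (4.01 eV), photoemission WILL occur.
The threshold wavelength is λ₀ = hc/φ = 309.2 nm.
Since 166.9 nm < 309.2 nm, the light has sufficient energy.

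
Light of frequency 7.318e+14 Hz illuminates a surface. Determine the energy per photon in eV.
3.0265 eV

Using E = hf:

E = hf = (6.626×10⁻³⁴ J·s)(7.318e+14 Hz)
E = 3.0265 eV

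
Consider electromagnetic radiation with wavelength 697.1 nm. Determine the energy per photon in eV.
1.7786 eV

Using E = hf = hc/λ:

E = hc/λ = (6.626×10⁻³⁴ J·s)(3×10⁸ m/s) / (697.1×10⁻⁹ m)
E = 1.7786 eV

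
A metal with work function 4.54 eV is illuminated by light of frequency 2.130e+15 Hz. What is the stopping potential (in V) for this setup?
4.2690 V

The stopping potential V_s satisfies: eV_s = KE_max

First, find KE_max using Einstein's equation:
E_photon = hf = (6.626×10⁻³⁴ J·s)(2.130e+15 Hz) = 8.8090 eV
KE_max = E_photon - φ = 8.8090 - 4.54 = 4.2690 eV

Since eV_s = KE_max:
V_s = KE_max/e = 4.2690 V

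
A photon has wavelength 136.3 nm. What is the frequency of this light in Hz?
2.1995e+15 Hz

Using the wave equation: c = fλ

Solving for frequency:
f = c/λ = (3×10⁸ m/s) / (136.3×10⁻⁹ m)
f = 2.1995e+15 Hz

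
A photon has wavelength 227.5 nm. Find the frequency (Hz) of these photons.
1.3178e+15 Hz

Using the wave equation: c = fλ

Solving for frequency:
f = c/λ = (3×10⁸ m/s) / (227.5×10⁻⁹ m)
f = 1.3178e+15 Hz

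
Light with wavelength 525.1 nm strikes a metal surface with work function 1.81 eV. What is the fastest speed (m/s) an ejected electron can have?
4.4031e+05 m/s

First, find the maximum kinetic energy:
E_photon = hc/λ = 2.3612 eV
KE_max = E_photon - φ = 2.3612 - 1.81 = 0.5512 eV

Convert to Joules: KE_max = 0.5512 × 1.602×10⁻¹⁹ J = 8.8305e-20 J

Then use KE = ½mv² to find velocity:
v = √(2·KE/m) = √(2 × 8.8305e-20 J / 9.109e-31 kg)
v = 4.4031e+05 m/s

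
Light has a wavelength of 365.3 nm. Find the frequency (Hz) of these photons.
8.2067e+14 Hz

Using the wave equation: c = fλ

Solving for frequency:
f = c/λ = (3×10⁸ m/s) / (365.3×10⁻⁹ m)
f = 8.2067e+14 Hz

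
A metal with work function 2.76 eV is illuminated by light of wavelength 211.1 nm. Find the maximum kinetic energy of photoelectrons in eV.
3.1132 eV

Using Einstein's photoelectric equation: KE_max = hf - φ = hc/λ - φ

First, calculate the photon energy:
E_photon = hc/λ = (6.626×10⁻³⁴ J·s)(3×10⁸ m/s) / (211.1×10⁻⁹ m)
E_photon = 5.8732 eV

Then, the maximum kinetic energy:
KE_max = E_photon - φ = 5.8732 eV - 2.76 eV = 3.1132 eV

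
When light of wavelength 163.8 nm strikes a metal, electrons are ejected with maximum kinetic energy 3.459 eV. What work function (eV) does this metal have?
4.11 eV

From Einstein's photoelectric equation: KE_max = hf - φ = hc/λ - φ

Rearranging for φ:
φ = hc/λ - KE_max

Calculate photon energy:
E_photon = hc/λ = 7.5692 eV

Therefore:
φ = 7.5692 - 3.459 = 4.11 eV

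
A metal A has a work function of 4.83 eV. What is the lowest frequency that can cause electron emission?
1.1679e+15 Hz

The threshold frequency is when the photon energy equals the work function:
hf₀ = φ

Solving for f₀:
f₀ = φ/h = (4.83 eV × 1.602×10⁻¹⁹ J/eV) / (6.626×10⁻³⁴ J·s)
f₀ = 1.1679e+15 Hz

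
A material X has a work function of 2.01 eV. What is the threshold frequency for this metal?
4.8602e+14 Hz

The threshold frequency is when the photon energy equals the work function:
hf₀ = φ

Solving for f₀:
f₀ = φ/h = (2.01 eV × 1.602×10⁻¹⁹ J/eV) / (6.626×10⁻³⁴ J·s)
f₀ = 4.8602e+14 Hz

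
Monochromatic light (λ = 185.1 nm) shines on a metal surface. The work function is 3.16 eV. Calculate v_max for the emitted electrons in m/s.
1.1156e+06 m/s

First, find the maximum kinetic energy:
E_photon = hc/λ = 6.6982 eV
KE_max = E_photon - φ = 6.6982 - 3.16 = 3.5382 eV

Convert to Joules: KE_max = 3.5382 × 1.602×10⁻¹⁹ J = 5.6689e-19 J

Then use KE = ½mv² to find velocity:
v = √(2·KE/m) = √(2 × 5.6689e-19 J / 9.109e-31 kg)
v = 1.1156e+06 m/s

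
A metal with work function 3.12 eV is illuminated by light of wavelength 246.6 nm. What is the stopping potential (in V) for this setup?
1.9077 V

The stopping potential V_s satisfies: eV_s = KE_max

First, find KE_max using Einstein's equation:
E_photon = hc/λ = 5.0277 eV
KE_max = E_photon - φ = 5.0277 - 3.12 = 1.9077 eV

Since eV_s = KE_max:
V_s = KE_max/e = 1.9077 V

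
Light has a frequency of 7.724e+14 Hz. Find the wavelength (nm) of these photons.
388.13 nm

Using the wave equation: c = fλ

Solving for wavelength:
λ = c/f = (3×10⁸ m/s) / (7.724e+14 Hz)
λ = 388.13 nm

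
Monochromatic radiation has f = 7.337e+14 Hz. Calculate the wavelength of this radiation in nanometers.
408.60 nm

Using the wave equation: c = fλ

Solving for wavelength:
λ = c/f = (3×10⁸ m/s) / (7.337e+14 Hz)
λ = 408.60 nm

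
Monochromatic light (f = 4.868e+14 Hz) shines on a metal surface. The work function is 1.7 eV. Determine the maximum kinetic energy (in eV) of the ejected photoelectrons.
0.3132 eV

Using Einstein's photoelectric equation: KE_max = hf - φ

First, calculate the photon energy:
E_photon = hf = (6.626×10⁻³⁴ J·s)(4.868e+14 Hz)
E_photon = 2.0132 eV

Then, the maximum kinetic energy:
KE_max = E_photon - φ = 2.0132 eV - 1.7 eV = 0.3132 eV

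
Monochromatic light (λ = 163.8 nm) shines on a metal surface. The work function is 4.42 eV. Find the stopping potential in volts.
3.1492 V

The stopping potential V_s satisfies: eV_s = KE_max

First, find KE_max using Einstein's equation:
E_photon = hc/λ = 7.5692 eV
KE_max = E_photon - φ = 7.5692 - 4.42 = 3.1492 eV

Since eV_s = KE_max:
V_s = KE_max/e = 3.1492 V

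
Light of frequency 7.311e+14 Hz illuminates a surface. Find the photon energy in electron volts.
3.0236 eV

Using E = hf:

E = hf = (6.626×10⁻³⁴ J·s)(7.311e+14 Hz)
E = 3.0236 eV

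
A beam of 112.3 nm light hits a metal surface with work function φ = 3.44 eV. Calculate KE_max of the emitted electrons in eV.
7.6004 eV

Using Einstein's photoelectric equation: KE_max = hf - φ = hc/λ - φ

First, calculate the photon energy:
E_photon = hc/λ = (6.626×10⁻³⁴ J·s)(3×10⁸ m/s) / (112.3×10⁻⁹ m)
E_photon = 11.0404 eV

Then, the maximum kinetic energy:
KE_max = E_photon - φ = 11.0404 eV - 3.44 eV = 7.6004 eV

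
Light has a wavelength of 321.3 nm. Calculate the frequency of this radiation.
9.3306e+14 Hz

Using the wave equation: c = fλ

Solving for frequency:
f = c/λ = (3×10⁸ m/s) / (321.3×10⁻⁹ m)
f = 9.3306e+14 Hz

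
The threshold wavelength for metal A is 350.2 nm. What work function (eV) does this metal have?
3.54 eV

At the threshold wavelength, photon energy equals work function:
φ = hc/λ₀

Calculating:
φ = (6.626×10⁻³⁴ J·s)(3×10⁸ m/s) / (350.2×10⁻⁹ m)
φ = 3.54 eV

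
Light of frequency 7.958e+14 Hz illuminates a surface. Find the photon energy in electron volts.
3.2912 eV

Using E = hf:

E = hf = (6.626×10⁻³⁴ J·s)(7.958e+14 Hz)
E = 3.2912 eV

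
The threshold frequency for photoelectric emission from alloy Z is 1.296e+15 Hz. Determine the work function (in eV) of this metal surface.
5.36 eV

At the threshold frequency, photon energy equals work function:
φ = hf₀

Calculating:
φ = (6.626×10⁻³⁴ J·s)(1.296e+15 Hz)
φ = 5.36 eV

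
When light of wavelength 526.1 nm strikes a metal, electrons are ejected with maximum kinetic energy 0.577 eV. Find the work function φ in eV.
1.78 eV

From Einstein's photoelectric equation: KE_max = hf - φ = hc/λ - φ

Rearranging for φ:
φ = hc/λ - KE_max

Calculate photon energy:
E_photon = hc/λ = 2.3567 eV

Therefore:
φ = 2.3567 - 0.577 = 1.78 eV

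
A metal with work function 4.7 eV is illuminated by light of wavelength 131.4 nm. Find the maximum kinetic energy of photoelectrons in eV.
4.7356 eV

Using Einstein's photoelectric equation: KE_max = hf - φ = hc/λ - φ

First, calculate the photon energy:
E_photon = hc/λ = (6.626×10⁻³⁴ J·s)(3×10⁸ m/s) / (131.4×10⁻⁹ m)
E_photon = 9.4356 eV

Then, the maximum kinetic energy:
KE_max = E_photon - φ = 9.4356 eV - 4.7 eV = 4.7356 eV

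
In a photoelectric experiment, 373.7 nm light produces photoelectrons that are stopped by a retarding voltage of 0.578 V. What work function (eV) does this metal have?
2.74 eV

The stopping potential gives the maximum kinetic energy: KE_max = eV_s = 0.578 eV

From Einstein's photoelectric equation: KE_max = hc/λ - φ
Rearranging: φ = hc/λ - KE_max

Calculate photon energy:
E_photon = hc/λ = (6.626×10⁻³⁴ J·s)(3×10⁸ m/s) / (373.7×10⁻⁹ m) = 3.3177 eV

Therefore:
φ = 3.3177 - 0.578 = 2.74 eV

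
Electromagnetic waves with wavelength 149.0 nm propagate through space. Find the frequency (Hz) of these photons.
2.0120e+15 Hz

Using the wave equation: c = fλ

Solving for frequency:
f = c/λ = (3×10⁸ m/s) / (149.0×10⁻⁹ m)
f = 2.0120e+15 Hz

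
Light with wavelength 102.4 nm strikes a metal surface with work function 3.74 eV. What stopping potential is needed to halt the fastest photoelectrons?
8.3678 V

The stopping potential V_s satisfies: eV_s = KE_max

First, find KE_max using Einstein's equation:
E_photon = hc/λ = 12.1078 eV
KE_max = E_photon - φ = 12.1078 - 3.74 = 8.3678 eV

Since eV_s = KE_max:
V_s = KE_max/e = 8.3678 V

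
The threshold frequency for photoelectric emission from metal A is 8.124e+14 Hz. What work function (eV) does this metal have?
3.36 eV

At the threshold frequency, photon energy equals work function:
φ = hf₀

Calculating:
φ = (6.626×10⁻³⁴ J·s)(8.124e+14 Hz)
φ = 3.36 eV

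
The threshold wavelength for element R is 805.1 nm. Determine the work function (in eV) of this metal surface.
1.54 eV

At the threshold wavelength, photon energy equals work function:
φ = hc/λ₀

Calculating:
φ = (6.626×10⁻³⁴ J·s)(3×10⁸ m/s) / (805.1×10⁻⁹ m)
φ = 1.54 eV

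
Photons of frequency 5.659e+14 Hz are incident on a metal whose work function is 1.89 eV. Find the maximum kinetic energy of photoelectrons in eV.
0.4504 eV

Using Einstein's photoelectric equation: KE_max = hf - φ

First, calculate the photon energy:
E_photon = hf = (6.626×10⁻³⁴ J·s)(5.659e+14 Hz)
E_photon = 2.3404 eV

Then, the maximum kinetic energy:
KE_max = E_photon - φ = 2.3404 eV - 1.89 eV = 0.4504 eV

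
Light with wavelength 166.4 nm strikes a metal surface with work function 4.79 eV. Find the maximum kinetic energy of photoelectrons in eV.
2.6610 eV

Using Einstein's photoelectric equation: KE_max = hf - φ = hc/λ - φ

First, calculate the photon energy:
E_photon = hc/λ = (6.626×10⁻³⁴ J·s)(3×10⁸ m/s) / (166.4×10⁻⁹ m)
E_photon = 7.4510 eV

Then, the maximum kinetic energy:
KE_max = E_photon - φ = 7.4510 eV - 4.79 eV = 2.6610 eV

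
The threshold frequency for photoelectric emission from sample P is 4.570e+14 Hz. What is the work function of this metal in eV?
1.89 eV

At the threshold frequency, photon energy equals work function:
φ = hf₀

Calculating:
φ = (6.626×10⁻³⁴ J·s)(4.570e+14 Hz)
φ = 1.89 eV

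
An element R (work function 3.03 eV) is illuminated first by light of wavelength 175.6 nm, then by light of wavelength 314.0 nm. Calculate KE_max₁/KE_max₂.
4.3880

Using Einstein's equation: KE_max = hc/λ - φ

For λ₁ = 175.6 nm:
E₁ = hc/λ₁ = 7.0606 eV
KE₁ = E₁ - φ = 7.0606 - 3.03 = 4.0306 eV

For λ₂ = 314.0 nm:
E₂ = hc/λ₂ = 3.9485 eV
KE₂ = E₂ - φ = 3.9485 - 3.03 = 0.9185 eV

Ratio: KE₁/KE₂ = 4.0306/0.9185 = 4.3880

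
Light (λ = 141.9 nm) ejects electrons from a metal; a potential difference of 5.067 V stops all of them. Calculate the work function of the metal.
3.67 eV

The stopping potential gives the maximum kinetic energy: KE_max = eV_s = 5.067 eV

From Einstein's photoelectric equation: KE_max = hc/λ - φ
Rearranging: φ = hc/λ - KE_max

Calculate photon energy:
E_photon = hc/λ = (6.626×10⁻³⁴ J·s)(3×10⁸ m/s) / (141.9×10⁻⁹ m) = 8.7374 eV

Therefore:
φ = 8.7374 - 5.067 = 3.67 eV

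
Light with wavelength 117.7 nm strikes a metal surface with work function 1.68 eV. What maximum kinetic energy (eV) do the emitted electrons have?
8.8539 eV

Using Einstein's photoelectric equation: KE_max = hf - φ = hc/λ - φ

First, calculate the photon energy:
E_photon = hc/λ = (6.626×10⁻³⁴ J·s)(3×10⁸ m/s) / (117.7×10⁻⁹ m)
E_photon = 10.5339 eV

Then, the maximum kinetic energy:
KE_max = E_photon - φ = 10.5339 eV - 1.68 eV = 8.8539 eV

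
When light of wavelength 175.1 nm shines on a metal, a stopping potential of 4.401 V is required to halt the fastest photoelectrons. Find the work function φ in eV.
2.68 eV

The stopping potential gives the maximum kinetic energy: KE_max = eV_s = 4.401 eV

From Einstein's photoelectric equation: KE_max = hc/λ - φ
Rearranging: φ = hc/λ - KE_max

Calculate photon energy:
E_photon = hc/λ = (6.626×10⁻³⁴ J·s)(3×10⁸ m/s) / (175.1×10⁻⁹ m) = 7.0808 eV

Therefore:
φ = 7.0808 - 4.401 = 2.68 eV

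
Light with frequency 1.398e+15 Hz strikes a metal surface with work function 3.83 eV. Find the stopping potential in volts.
1.9517 V

The stopping potential V_s satisfies: eV_s = KE_max

First, find KE_max using Einstein's equation:
E_photon = hf = (6.626×10⁻³⁴ J·s)(1.398e+15 Hz) = 5.7817 eV
KE_max = E_photon - φ = 5.7817 - 3.83 = 1.9517 eV

Since eV_s = KE_max:
V_s = KE_max/e = 1.9517 V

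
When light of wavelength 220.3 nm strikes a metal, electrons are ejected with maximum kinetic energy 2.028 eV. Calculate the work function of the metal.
3.60 eV

From Einstein's photoelectric equation: KE_max = hf - φ = hc/λ - φ

Rearranging for φ:
φ = hc/λ - KE_max

Calculate photon energy:
E_photon = hc/λ = 5.6280 eV

Therefore:
φ = 5.6280 - 2.028 = 3.60 eV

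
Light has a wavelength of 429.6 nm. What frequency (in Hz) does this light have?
6.9784e+14 Hz

Using the wave equation: c = fλ

Solving for frequency:
f = c/λ = (3×10⁸ m/s) / (429.6×10⁻⁹ m)
f = 6.9784e+14 Hz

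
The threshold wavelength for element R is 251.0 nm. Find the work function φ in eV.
4.94 eV

At the threshold wavelength, photon energy equals work function:
φ = hc/λ₀

Calculating:
φ = (6.626×10⁻³⁴ J·s)(3×10⁸ m/s) / (251.0×10⁻⁹ m)
φ = 4.94 eV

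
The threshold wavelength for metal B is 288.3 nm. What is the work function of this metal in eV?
4.30 eV

At the threshold wavelength, photon energy equals work function:
φ = hc/λ₀

Calculating:
φ = (6.626×10⁻³⁴ J·s)(3×10⁸ m/s) / (288.3×10⁻⁹ m)
φ = 4.30 eV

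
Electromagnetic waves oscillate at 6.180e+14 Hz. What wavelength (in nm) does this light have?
485.10 nm

Using the wave equation: c = fλ

Solving for wavelength:
λ = c/f = (3×10⁸ m/s) / (6.180e+14 Hz)
λ = 485.10 nm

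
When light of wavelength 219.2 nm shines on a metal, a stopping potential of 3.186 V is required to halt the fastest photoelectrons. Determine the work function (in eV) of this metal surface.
2.47 eV

The stopping potential gives the maximum kinetic energy: KE_max = eV_s = 3.186 eV

From Einstein's photoelectric equation: KE_max = hc/λ - φ
Rearranging: φ = hc/λ - KE_max

Calculate photon energy:
E_photon = hc/λ = (6.626×10⁻³⁴ J·s)(3×10⁸ m/s) / (219.2×10⁻⁹ m) = 5.6562 eV

Therefore:
φ = 5.6562 - 3.186 = 2.47 eV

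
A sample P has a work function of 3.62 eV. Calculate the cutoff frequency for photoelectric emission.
8.7531e+14 Hz

The threshold frequency is when the photon energy equals the work function:
hf₀ = φ

Solving for f₀:
f₀ = φ/h = (3.62 eV × 1.602×10⁻¹⁹ J/eV) / (6.626×10⁻³⁴ J·s)
f₀ = 8.7531e+14 Hz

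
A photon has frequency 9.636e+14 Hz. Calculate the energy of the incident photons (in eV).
3.9851 eV

Using E = hf:

E = hf = (6.626×10⁻³⁴ J·s)(9.636e+14 Hz)
E = 3.9851 eV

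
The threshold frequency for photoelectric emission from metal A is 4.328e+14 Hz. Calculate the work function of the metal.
1.79 eV

At the threshold frequency, photon energy equals work function:
φ = hf₀

Calculating:
φ = (6.626×10⁻³⁴ J·s)(4.328e+14 Hz)
φ = 1.79 eV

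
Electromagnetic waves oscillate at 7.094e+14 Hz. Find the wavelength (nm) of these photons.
422.60 nm

Using the wave equation: c = fλ

Solving for wavelength:
λ = c/f = (3×10⁸ m/s) / (7.094e+14 Hz)
λ = 422.60 nm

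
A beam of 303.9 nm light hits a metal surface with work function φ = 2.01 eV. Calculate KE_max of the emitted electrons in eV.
2.0698 eV

Using Einstein's photoelectric equation: KE_max = hf - φ = hc/λ - φ

First, calculate the photon energy:
E_photon = hc/λ = (6.626×10⁻³⁴ J·s)(3×10⁸ m/s) / (303.9×10⁻⁹ m)
E_photon = 4.0798 eV

Then, the maximum kinetic energy:
KE_max = E_photon - φ = 4.0798 eV - 2.01 eV = 2.0698 eV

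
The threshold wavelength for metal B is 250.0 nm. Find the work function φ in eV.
4.96 eV

At the threshold wavelength, photon energy equals work function:
φ = hc/λ₀

Calculating:
φ = (6.626×10⁻³⁴ J·s)(3×10⁸ m/s) / (250.0×10⁻⁹ m)
φ = 4.96 eV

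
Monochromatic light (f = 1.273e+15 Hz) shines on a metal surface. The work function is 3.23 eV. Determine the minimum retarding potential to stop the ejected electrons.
2.0347 V

The stopping potential V_s satisfies: eV_s = KE_max

First, find KE_max using Einstein's equation:
E_photon = hf = (6.626×10⁻³⁴ J·s)(1.273e+15 Hz) = 5.2647 eV
KE_max = E_photon - φ = 5.2647 - 3.23 = 2.0347 eV

Since eV_s = KE_max:
V_s = KE_max/e = 2.0347 V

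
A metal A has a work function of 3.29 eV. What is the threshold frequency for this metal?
7.9552e+14 Hz

The threshold frequency is when the photon energy equals the work function:
hf₀ = φ

Solving for f₀:
f₀ = φ/h = (3.29 eV × 1.602×10⁻¹⁹ J/eV) / (6.626×10⁻³⁴ J·s)
f₀ = 7.9552e+14 Hz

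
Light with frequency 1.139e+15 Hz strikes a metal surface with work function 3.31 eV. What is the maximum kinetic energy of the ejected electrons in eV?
1.4005 eV

Using Einstein's photoelectric equation: KE_max = hf - φ

First, calculate the photon energy:
E_photon = hf = (6.626×10⁻³⁴ J·s)(1.139e+15 Hz)
E_photon = 4.7105 eV

Then, the maximum kinetic energy:
KE_max = E_photon - φ = 4.7105 eV - 3.31 eV = 1.4005 eV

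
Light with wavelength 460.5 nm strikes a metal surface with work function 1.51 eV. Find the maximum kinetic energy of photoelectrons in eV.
1.1824 eV

Using Einstein's photoelectric equation: KE_max = hf - φ = hc/λ - φ

First, calculate the photon energy:
E_photon = hc/λ = (6.626×10⁻³⁴ J·s)(3×10⁸ m/s) / (460.5×10⁻⁹ m)
E_photon = 2.6924 eV

Then, the maximum kinetic energy:
KE_max = E_photon - φ = 2.6924 eV - 1.51 eV = 1.1824 eV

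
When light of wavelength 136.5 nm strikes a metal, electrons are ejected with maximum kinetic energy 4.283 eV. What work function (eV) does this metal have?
4.80 eV

From Einstein's photoelectric equation: KE_max = hf - φ = hc/λ - φ

Rearranging for φ:
φ = hc/λ - KE_max

Calculate photon energy:
E_photon = hc/λ = 9.0831 eV

Therefore:
φ = 9.0831 - 4.283 = 4.80 eV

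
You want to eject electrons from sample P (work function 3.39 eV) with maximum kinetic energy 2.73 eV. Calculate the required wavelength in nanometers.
202.59 nm

From Einstein's equation: KE_max = hc/λ - φ

Rearranging for λ:
hc/λ = KE_max + φ
λ = hc/(KE_max + φ)

Required photon energy:
E_photon = KE_max + φ = 2.73 + 3.39 = 6.12 eV

Required wavelength:
λ = hc/E_photon = (6.626×10⁻³⁴)(3×10⁸) / (6.12 × 1.602×10⁻¹⁹)
λ = 202.59 nm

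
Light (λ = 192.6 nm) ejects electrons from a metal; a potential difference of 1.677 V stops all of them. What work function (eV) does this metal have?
4.76 eV

The stopping potential gives the maximum kinetic energy: KE_max = eV_s = 1.677 eV

From Einstein's photoelectric equation: KE_max = hc/λ - φ
Rearranging: φ = hc/λ - KE_max

Calculate photon energy:
E_photon = hc/λ = (6.626×10⁻³⁴ J·s)(3×10⁸ m/s) / (192.6×10⁻⁹ m) = 6.4374 eV

Therefore:
φ = 6.4374 - 1.677 = 4.76 eV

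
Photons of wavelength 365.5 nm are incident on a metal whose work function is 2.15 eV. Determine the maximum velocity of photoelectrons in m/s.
6.6103e+05 m/s

First, find the maximum kinetic energy:
E_photon = hc/λ = 3.3922 eV
KE_max = E_photon - φ = 3.3922 - 2.15 = 1.2422 eV

Convert to Joules: KE_max = 1.2422 × 1.602×10⁻¹⁹ J = 1.9902e-19 J

Then use KE = ½mv² to find velocity:
v = √(2·KE/m) = √(2 × 1.9902e-19 J / 9.109e-31 kg)
v = 6.6103e+05 m/s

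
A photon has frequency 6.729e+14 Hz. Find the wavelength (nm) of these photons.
445.52 nm

Using the wave equation: c = fλ

Solving for wavelength:
λ = c/f = (3×10⁸ m/s) / (6.729e+14 Hz)
λ = 445.52 nm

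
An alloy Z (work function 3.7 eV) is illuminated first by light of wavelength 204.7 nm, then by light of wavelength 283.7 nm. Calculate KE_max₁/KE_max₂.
3.5164

Using Einstein's equation: KE_max = hc/λ - φ

For λ₁ = 204.7 nm:
E₁ = hc/λ₁ = 6.0569 eV
KE₁ = E₁ - φ = 6.0569 - 3.7 = 2.3569 eV

For λ₂ = 283.7 nm:
E₂ = hc/λ₂ = 4.3703 eV
KE₂ = E₂ - φ = 4.3703 - 3.7 = 0.6703 eV

Ratio: KE₁/KE₂ = 2.3569/0.6703 = 3.5164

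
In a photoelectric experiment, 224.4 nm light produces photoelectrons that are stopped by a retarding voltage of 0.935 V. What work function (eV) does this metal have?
4.59 eV

The stopping potential gives the maximum kinetic energy: KE_max = eV_s = 0.935 eV

From Einstein's photoelectric equation: KE_max = hc/λ - φ
Rearranging: φ = hc/λ - KE_max

Calculate photon energy:
E_photon = hc/λ = (6.626×10⁻³⁴ J·s)(3×10⁸ m/s) / (224.4×10⁻⁹ m) = 5.5251 eV

Therefore:
φ = 5.5251 - 0.935 = 4.59 eV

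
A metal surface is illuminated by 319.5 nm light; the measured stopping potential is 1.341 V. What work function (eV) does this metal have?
2.54 eV

The stopping potential gives the maximum kinetic energy: KE_max = eV_s = 1.341 eV

From Einstein's photoelectric equation: KE_max = hc/λ - φ
Rearranging: φ = hc/λ - KE_max

Calculate photon energy:
E_photon = hc/λ = (6.626×10⁻³⁴ J·s)(3×10⁸ m/s) / (319.5×10⁻⁹ m) = 3.8806 eV

Therefore:
φ = 3.8806 - 1.341 = 2.54 eV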